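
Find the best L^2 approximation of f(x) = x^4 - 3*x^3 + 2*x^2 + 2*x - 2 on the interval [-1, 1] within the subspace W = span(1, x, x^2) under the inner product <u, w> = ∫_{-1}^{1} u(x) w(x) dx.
g(x) = 20*x^2/7 + x/5 - 73/35

The best approximation g ∈ W is the orthogonal projection of f onto W. Writing g = a_0 + a_1 x + a_2 x^2, the coefficients solve the normal equations G · a = b where
  G_{ij} = <φ_i, φ_j> and b_i = <f, φ_i>, with φ_0 = 1, φ_1 = x, φ_2 = x^2.
G =
  [2, 0, 2/3]
  [0, 2/3, 0]
  [2/3, 0, 2/5],
b = (-34/15, 2/15, -26/105).
Solving gives a_0 = -73/35, a_1 = 1/5, a_2 = 20/7, so
  g(x) = 20*x^2/7 + x/5 - 73/35.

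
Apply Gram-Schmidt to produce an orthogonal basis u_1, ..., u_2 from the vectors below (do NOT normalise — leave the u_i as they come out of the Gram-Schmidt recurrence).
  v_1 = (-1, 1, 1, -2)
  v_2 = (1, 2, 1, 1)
Orthogonal basis:
  u_1 = (-1, 1, 1, -2)
  u_2 = (1, 2, 1, 1)

Apply the Gram-Schmidt recurrence
  u_1 = v_1
  u_i = v_i − Σ_{j<i} ((v_i · u_j) / (u_j · u_j)) · u_j.

Step by step this gives:
  u_1 = (-1, 1, 1, -2)
  u_2 = (1, 2, 1, 1)

Orthogonality check:
  u_2 · u_1 = 0 (should be 0)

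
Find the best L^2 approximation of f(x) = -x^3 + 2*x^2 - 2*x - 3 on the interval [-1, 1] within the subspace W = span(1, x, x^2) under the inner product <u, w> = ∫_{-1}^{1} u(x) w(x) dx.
g(x) = 2*x^2 - 13*x/5 - 3

The best approximation g ∈ W is the orthogonal projection of f onto W. Writing g = a_0 + a_1 x + a_2 x^2, the coefficients solve the normal equations G · a = b where
  G_{ij} = <φ_i, φ_j> and b_i = <f, φ_i>, with φ_0 = 1, φ_1 = x, φ_2 = x^2.
G =
  [2, 0, 2/3]
  [0, 2/3, 0]
  [2/3, 0, 2/5],
b = (-14/3, -26/15, -6/5).
Solving gives a_0 = -3, a_1 = -13/5, a_2 = 2, so
  g(x) = 2*x^2 - 13*x/5 - 3.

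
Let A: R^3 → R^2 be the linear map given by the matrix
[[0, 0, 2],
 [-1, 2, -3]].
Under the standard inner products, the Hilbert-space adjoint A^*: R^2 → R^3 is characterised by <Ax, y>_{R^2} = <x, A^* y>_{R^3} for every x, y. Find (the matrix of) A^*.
A^* = A^T =
[[0, -1],
 [0, 2],
 [2, -3]]

For real matrices with standard dot products, the defining identity <Ax, y> = <x, A^* y> gives (Ax)^T y = x^T (A^*) y, i.e. x^T A^T y = x^T (A^*) y. Since this holds for all x, y, we must have A^* = A^T. Therefore
A^* =
[[0, -1],
 [0, 2],
 [2, -3]].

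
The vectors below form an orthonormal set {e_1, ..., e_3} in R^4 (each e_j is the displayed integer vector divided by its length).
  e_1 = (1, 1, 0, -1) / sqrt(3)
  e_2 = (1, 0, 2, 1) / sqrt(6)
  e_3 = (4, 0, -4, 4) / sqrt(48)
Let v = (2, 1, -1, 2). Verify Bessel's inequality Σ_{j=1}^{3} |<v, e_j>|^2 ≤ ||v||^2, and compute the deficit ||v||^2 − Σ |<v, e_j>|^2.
Σ |<v, e_j>|^2 = 28/3; ||v||^2 = 10; deficit = 2/3

Write each e_j = u_j / sqrt(<u_j, u_j>) where u_j is the displayed integer vector. Then <v, e_j> = <v, u_j> / sqrt(<u_j, u_j>), so |<v, e_j>|^2 = <v, u_j>^2 / <u_j, u_j>.
Coefficients: <v, e_1> = 1/sqrt(3), <v, e_2> = 2/sqrt(6), <v, e_3> = 20/sqrt(48).
Square and sum: Σ |<v, e_j>|^2 = 28/3.
Compute ||v||^2 = v·v = 10.
Deficit = 10 − 28/3 = 2/3 ≥ 0, confirming Bessel's inequality. (The deficit equals ||v − Σ <v,e_j> e_j||^2, the squared distance from v to span{e_j}.)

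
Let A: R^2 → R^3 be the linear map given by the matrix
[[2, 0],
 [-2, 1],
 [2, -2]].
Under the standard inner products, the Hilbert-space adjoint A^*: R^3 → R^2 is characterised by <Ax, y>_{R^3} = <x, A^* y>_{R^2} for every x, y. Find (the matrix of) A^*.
A^* = A^T =
[[2, -2, 2],
 [0, 1, -2]]

For real matrices with standard dot products, the defining identity <Ax, y> = <x, A^* y> gives (Ax)^T y = x^T (A^*) y, i.e. x^T A^T y = x^T (A^*) y. Since this holds for all x, y, we must have A^* = A^T. Therefore
A^* =
[[2, -2, 2],
 [0, 1, -2]].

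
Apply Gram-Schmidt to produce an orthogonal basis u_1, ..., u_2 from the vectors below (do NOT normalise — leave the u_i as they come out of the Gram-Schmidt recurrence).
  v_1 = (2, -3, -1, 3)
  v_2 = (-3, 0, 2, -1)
Orthogonal basis:
  u_1 = (2, -3, -1, 3)
  u_2 = (-47/23, -33/23, 35/23, 10/23)

Apply the Gram-Schmidt recurrence
  u_1 = v_1
  u_i = v_i − Σ_{j<i} ((v_i · u_j) / (u_j · u_j)) · u_j.

Step by step this gives:
  u_1 = (2, -3, -1, 3)
  u_2 = (-47/23, -33/23, 35/23, 10/23)

Orthogonality check:
  u_2 · u_1 = 0 (should be 0)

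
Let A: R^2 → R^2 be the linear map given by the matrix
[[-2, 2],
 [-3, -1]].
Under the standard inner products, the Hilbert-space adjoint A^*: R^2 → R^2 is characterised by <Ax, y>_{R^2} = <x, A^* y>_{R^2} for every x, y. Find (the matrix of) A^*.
A^* = A^T =
[[-2, -3],
 [2, -1]]

For real matrices with standard dot products, the defining identity <Ax, y> = <x, A^* y> gives (Ax)^T y = x^T (A^*) y, i.e. x^T A^T y = x^T (A^*) y. Since this holds for all x, y, we must have A^* = A^T. Therefore
A^* =
[[-2, -3],
 [2, -1]].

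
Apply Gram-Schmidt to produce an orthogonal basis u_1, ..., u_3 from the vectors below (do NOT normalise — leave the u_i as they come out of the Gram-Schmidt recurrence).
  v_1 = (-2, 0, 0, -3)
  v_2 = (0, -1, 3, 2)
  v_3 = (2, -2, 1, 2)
Orthogonal basis:
  u_1 = (-2, 0, 0, -3)
  u_2 = (-12/13, -1, 3, 8/13)
  u_3 = (60/73, -235/146, -25/146, -40/73)

Apply the Gram-Schmidt recurrence
  u_1 = v_1
  u_i = v_i − Σ_{j<i} ((v_i · u_j) / (u_j · u_j)) · u_j.

Step by step this gives:
  u_1 = (-2, 0, 0, -3)
  u_2 = (-12/13, -1, 3, 8/13)
  u_3 = (60/73, -235/146, -25/146, -40/73)

Orthogonality check:
  u_2 · u_1 = 0 (should be 0)
  u_3 · u_1 = 0 (should be 0)
  u_3 · u_2 = 0 (should be 0)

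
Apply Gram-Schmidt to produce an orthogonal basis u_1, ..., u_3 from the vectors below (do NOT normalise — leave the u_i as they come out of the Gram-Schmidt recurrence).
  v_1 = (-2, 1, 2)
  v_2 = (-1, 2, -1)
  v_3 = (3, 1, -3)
Orthogonal basis:
  u_1 = (-2, 1, 2)
  u_2 = (-5/9, 16/9, -13/9)
  u_3 = (1, 4/5, 3/5)

Apply the Gram-Schmidt recurrence
  u_1 = v_1
  u_i = v_i − Σ_{j<i} ((v_i · u_j) / (u_j · u_j)) · u_j.

Step by step this gives:
  u_1 = (-2, 1, 2)
  u_2 = (-5/9, 16/9, -13/9)
  u_3 = (1, 4/5, 3/5)

Orthogonality check:
  u_2 · u_1 = 0 (should be 0)
  u_3 · u_1 = 0 (should be 0)
  u_3 · u_2 = 0 (should be 0)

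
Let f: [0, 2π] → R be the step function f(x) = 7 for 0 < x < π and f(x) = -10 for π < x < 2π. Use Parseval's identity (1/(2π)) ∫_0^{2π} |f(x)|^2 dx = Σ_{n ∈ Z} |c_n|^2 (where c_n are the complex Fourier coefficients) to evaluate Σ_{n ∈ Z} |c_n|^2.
Σ |c_n|^2 = 149/2

Parseval equates the L^2 energy of f (normalised by 1/(2π)) with the ℓ^2 sum of its Fourier coefficients: (1/(2π)) ∫_0^{2π} |f|^2 = Σ |c_n|^2.
Compute the left side: (1/(2π)) [∫_0^π 7^2 dx + ∫_π^{2π} (-10)^2 dx] = (1/(2π)) · (49π + 100π) = (49 + 100)/2 = 149/2.
So Σ_{n ∈ Z} |c_n|^2 = 149/2.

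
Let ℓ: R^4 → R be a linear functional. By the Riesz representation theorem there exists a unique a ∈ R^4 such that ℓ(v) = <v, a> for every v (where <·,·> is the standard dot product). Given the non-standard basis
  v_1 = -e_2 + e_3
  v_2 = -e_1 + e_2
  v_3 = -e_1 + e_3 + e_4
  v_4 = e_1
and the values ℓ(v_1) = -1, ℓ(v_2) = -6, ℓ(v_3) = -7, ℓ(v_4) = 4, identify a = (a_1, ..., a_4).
a = (4, -2, -3, 0)

Write a = (a_1, ..., a_4) in the standard basis. For each basis vector v_i, ℓ(v_i) = <v_i, a> is a linear equation in the a_j's. Collect the n equations into a matrix system V a = ℓ, where row i of V is v_i (expressed in the standard basis). Since V is invertible (lower-triangular with 1s on the diagonal, up to permutation), solve by back-substitution:
  V =
[[0, -1, 1, 0],
 [-1, 1, 0, 0],
 [-1, 0, 1, 1],
 [1, 0, 0, 0]]
  V a = (-1, -6, -7, 4)
Solving gives a = (4, -2, -3, 0).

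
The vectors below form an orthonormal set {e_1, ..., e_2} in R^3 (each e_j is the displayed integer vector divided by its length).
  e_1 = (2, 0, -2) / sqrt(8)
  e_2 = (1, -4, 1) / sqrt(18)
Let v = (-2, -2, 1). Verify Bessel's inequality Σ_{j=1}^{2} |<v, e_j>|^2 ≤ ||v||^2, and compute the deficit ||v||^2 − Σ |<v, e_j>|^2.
Σ |<v, e_j>|^2 = 65/9; ||v||^2 = 9; deficit = 16/9

Write each e_j = u_j / sqrt(<u_j, u_j>) where u_j is the displayed integer vector. Then <v, e_j> = <v, u_j> / sqrt(<u_j, u_j>), so |<v, e_j>|^2 = <v, u_j>^2 / <u_j, u_j>.
Coefficients: <v, e_1> = -6/sqrt(8), <v, e_2> = 7/sqrt(18).
Square and sum: Σ |<v, e_j>|^2 = 65/9.
Compute ||v||^2 = v·v = 9.
Deficit = 9 − 65/9 = 16/9 ≥ 0, confirming Bessel's inequality. (The deficit equals ||v − Σ <v,e_j> e_j||^2, the squared distance from v to span{e_j}.)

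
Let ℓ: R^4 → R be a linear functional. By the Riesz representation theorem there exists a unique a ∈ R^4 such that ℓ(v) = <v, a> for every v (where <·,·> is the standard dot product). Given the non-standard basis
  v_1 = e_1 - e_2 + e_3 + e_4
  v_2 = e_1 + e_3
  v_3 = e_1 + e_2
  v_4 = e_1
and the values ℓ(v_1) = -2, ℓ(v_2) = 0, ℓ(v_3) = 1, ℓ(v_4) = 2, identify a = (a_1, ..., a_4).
a = (2, -1, -2, -3)

Write a = (a_1, ..., a_4) in the standard basis. For each basis vector v_i, ℓ(v_i) = <v_i, a> is a linear equation in the a_j's. Collect the n equations into a matrix system V a = ℓ, where row i of V is v_i (expressed in the standard basis). Since V is invertible (lower-triangular with 1s on the diagonal, up to permutation), solve by back-substitution:
  V =
[[1, -1, 1, 1],
 [1, 0, 1, 0],
 [1, 1, 0, 0],
 [1, 0, 0, 0]]
  V a = (-2, 0, 1, 2)
Solving gives a = (2, -1, -2, -3).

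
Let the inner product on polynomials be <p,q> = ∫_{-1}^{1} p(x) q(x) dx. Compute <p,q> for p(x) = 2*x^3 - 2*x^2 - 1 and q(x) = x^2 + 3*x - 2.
<p,q> = 38/5

Expand the product: p(x)·q(x) = 2*x^5 + 4*x^4 - 10*x^3 + 3*x^2 - 3*x + 2.
∫_{-1}^{1} of each monomial x^k gives [2/(k+1) if k even, 0 if k odd]. Integrating term-by-term (or equivalently evaluating the antiderivative F(x) = x^6/3 + 4*x^5/5 - 5*x^4/2 + x^3 - 3*x^2/2 + 2*x at the endpoints):
  F(1) − F(−1) = 2/15 − (-112/15) = 38/5.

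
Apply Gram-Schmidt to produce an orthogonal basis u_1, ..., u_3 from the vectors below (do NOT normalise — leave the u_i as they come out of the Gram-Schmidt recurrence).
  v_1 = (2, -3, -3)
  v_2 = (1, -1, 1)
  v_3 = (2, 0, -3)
Orthogonal basis:
  u_1 = (2, -3, -3)
  u_2 = (9/11, -8/11, 14/11)
  u_3 = (45/31, 75/62, -15/62)

Apply the Gram-Schmidt recurrence
  u_1 = v_1
  u_i = v_i − Σ_{j<i} ((v_i · u_j) / (u_j · u_j)) · u_j.

Step by step this gives:
  u_1 = (2, -3, -3)
  u_2 = (9/11, -8/11, 14/11)
  u_3 = (45/31, 75/62, -15/62)

Orthogonality check:
  u_2 · u_1 = 0 (should be 0)
  u_3 · u_1 = 0 (should be 0)
  u_3 · u_2 = 0 (should be 0)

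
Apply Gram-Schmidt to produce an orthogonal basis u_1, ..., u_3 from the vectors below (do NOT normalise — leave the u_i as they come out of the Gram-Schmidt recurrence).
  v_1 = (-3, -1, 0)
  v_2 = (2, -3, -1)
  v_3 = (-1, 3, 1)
Orthogonal basis:
  u_1 = (-3, -1, 0)
  u_2 = (11/10, -33/10, -1)
  u_3 = (1/131, -3/131, 11/131)

Apply the Gram-Schmidt recurrence
  u_1 = v_1
  u_i = v_i − Σ_{j<i} ((v_i · u_j) / (u_j · u_j)) · u_j.

Step by step this gives:
  u_1 = (-3, -1, 0)
  u_2 = (11/10, -33/10, -1)
  u_3 = (1/131, -3/131, 11/131)

Orthogonality check:
  u_2 · u_1 = 0 (should be 0)
  u_3 · u_1 = 0 (should be 0)
  u_3 · u_2 = 0 (should be 0)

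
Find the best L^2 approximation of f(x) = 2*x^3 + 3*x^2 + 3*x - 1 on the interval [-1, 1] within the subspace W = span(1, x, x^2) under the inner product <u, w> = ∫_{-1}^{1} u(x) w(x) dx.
g(x) = 3*x^2 + 21*x/5 - 1

The best approximation g ∈ W is the orthogonal projection of f onto W. Writing g = a_0 + a_1 x + a_2 x^2, the coefficients solve the normal equations G · a = b where
  G_{ij} = <φ_i, φ_j> and b_i = <f, φ_i>, with φ_0 = 1, φ_1 = x, φ_2 = x^2.
G =
  [2, 0, 2/3]
  [0, 2/3, 0]
  [2/3, 0, 2/5],
b = (0, 14/5, 8/15).
Solving gives a_0 = -1, a_1 = 21/5, a_2 = 3, so
  g(x) = 3*x^2 + 21*x/5 - 1.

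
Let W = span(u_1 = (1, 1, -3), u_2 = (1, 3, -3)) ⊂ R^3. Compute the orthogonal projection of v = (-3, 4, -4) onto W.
proj_W(v) = (9/10, 4, -27/10)

Set up U = [u_1 | ... | u_2] ∈ R^(3×2). The projector onto W = col(U) is P = U (U^T U)^(-1) U^T.
Compute U^T U =
  [11, 13]
  [13, 19],
and U^T v = (13, 21).
Solve U^T U · c = U^T v for the coefficients: c = (-13/20, 31/20). The projection is proj_W(v) = U c.
Check: (v - proj_W(v)) · u_1 = 0  (should be 0).
Check: (v - proj_W(v)) · u_2 = 0  (should be 0).
Result: proj_W(v) = (9/10, 4, -27/10).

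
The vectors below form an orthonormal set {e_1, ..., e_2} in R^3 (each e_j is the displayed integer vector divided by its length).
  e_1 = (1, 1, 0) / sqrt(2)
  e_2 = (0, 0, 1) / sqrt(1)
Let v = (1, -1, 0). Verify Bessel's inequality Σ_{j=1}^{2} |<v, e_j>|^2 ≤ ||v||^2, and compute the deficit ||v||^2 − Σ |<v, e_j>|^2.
Σ |<v, e_j>|^2 = 0; ||v||^2 = 2; deficit = 2

Write each e_j = u_j / sqrt(<u_j, u_j>) where u_j is the displayed integer vector. Then <v, e_j> = <v, u_j> / sqrt(<u_j, u_j>), so |<v, e_j>|^2 = <v, u_j>^2 / <u_j, u_j>.
Coefficients: <v, e_1> = 0/sqrt(2), <v, e_2> = 0/sqrt(1).
Square and sum: Σ |<v, e_j>|^2 = 0.
Compute ||v||^2 = v·v = 2.
Deficit = 2 − 0 = 2 ≥ 0, confirming Bessel's inequality. (The deficit equals ||v − Σ <v,e_j> e_j||^2, the squared distance from v to span{e_j}.)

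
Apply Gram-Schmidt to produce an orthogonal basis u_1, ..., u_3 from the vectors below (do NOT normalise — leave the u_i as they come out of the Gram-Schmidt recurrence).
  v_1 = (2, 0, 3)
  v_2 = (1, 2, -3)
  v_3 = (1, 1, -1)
Orthogonal basis:
  u_1 = (2, 0, 3)
  u_2 = (27/13, 2, -18/13)
  u_3 = (6/133, -9/133, -4/133)

Apply the Gram-Schmidt recurrence
  u_1 = v_1
  u_i = v_i − Σ_{j<i} ((v_i · u_j) / (u_j · u_j)) · u_j.

Step by step this gives:
  u_1 = (2, 0, 3)
  u_2 = (27/13, 2, -18/13)
  u_3 = (6/133, -9/133, -4/133)

Orthogonality check:
  u_2 · u_1 = 0 (should be 0)
  u_3 · u_1 = 0 (should be 0)
  u_3 · u_2 = 0 (should be 0)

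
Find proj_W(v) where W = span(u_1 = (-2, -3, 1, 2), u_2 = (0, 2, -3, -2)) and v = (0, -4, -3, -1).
proj_W(v) = (-316/137, -184/137, -277/137, 26/137)

Set up U = [u_1 | ... | u_2] ∈ R^(4×2). The projector onto W = col(U) is P = U (U^T U)^(-1) U^T.
Compute U^T U =
  [18, -13]
  [-13, 17],
and U^T v = (7, 3).
Solve U^T U · c = U^T v for the coefficients: c = (158/137, 145/137). The projection is proj_W(v) = U c.
Check: (v - proj_W(v)) · u_1 = 0  (should be 0).
Check: (v - proj_W(v)) · u_2 = 0  (should be 0).
Result: proj_W(v) = (-316/137, -184/137, -277/137, 26/137).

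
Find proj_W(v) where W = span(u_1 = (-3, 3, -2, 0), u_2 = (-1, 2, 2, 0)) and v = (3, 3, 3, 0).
proj_W(v) = (69/173, 159/173, 654/173, 0)

Set up U = [u_1 | ... | u_2] ∈ R^(4×2). The projector onto W = col(U) is P = U (U^T U)^(-1) U^T.
Compute U^T U =
  [22, 5]
  [5, 9],
and U^T v = (-6, 9).
Solve U^T U · c = U^T v for the coefficients: c = (-99/173, 228/173). The projection is proj_W(v) = U c.
Check: (v - proj_W(v)) · u_1 = 0  (should be 0).
Check: (v - proj_W(v)) · u_2 = 0  (should be 0).
Result: proj_W(v) = (69/173, 159/173, 654/173, 0).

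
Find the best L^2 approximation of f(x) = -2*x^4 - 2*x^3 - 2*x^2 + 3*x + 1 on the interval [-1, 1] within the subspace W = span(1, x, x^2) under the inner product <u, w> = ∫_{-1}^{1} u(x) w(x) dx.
g(x) = -26*x^2/7 + 9*x/5 + 41/35

The best approximation g ∈ W is the orthogonal projection of f onto W. Writing g = a_0 + a_1 x + a_2 x^2, the coefficients solve the normal equations G · a = b where
  G_{ij} = <φ_i, φ_j> and b_i = <f, φ_i>, with φ_0 = 1, φ_1 = x, φ_2 = x^2.
G =
  [2, 0, 2/3]
  [0, 2/3, 0]
  [2/3, 0, 2/5],
b = (-2/15, 6/5, -74/105).
Solving gives a_0 = 41/35, a_1 = 9/5, a_2 = -26/7, so
  g(x) = -26*x^2/7 + 9*x/5 + 41/35.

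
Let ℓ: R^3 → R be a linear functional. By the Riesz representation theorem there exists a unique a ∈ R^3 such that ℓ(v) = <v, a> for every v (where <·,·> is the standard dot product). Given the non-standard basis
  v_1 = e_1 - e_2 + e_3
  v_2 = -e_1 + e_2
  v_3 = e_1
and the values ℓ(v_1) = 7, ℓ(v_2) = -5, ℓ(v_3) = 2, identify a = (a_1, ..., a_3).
a = (2, -3, 2)

Write a = (a_1, ..., a_3) in the standard basis. For each basis vector v_i, ℓ(v_i) = <v_i, a> is a linear equation in the a_j's. Collect the n equations into a matrix system V a = ℓ, where row i of V is v_i (expressed in the standard basis). Since V is invertible (lower-triangular with 1s on the diagonal, up to permutation), solve by back-substitution:
  V =
[[1, -1, 1],
 [-1, 1, 0],
 [1, 0, 0]]
  V a = (7, -5, 2)
Solving gives a = (2, -3, 2).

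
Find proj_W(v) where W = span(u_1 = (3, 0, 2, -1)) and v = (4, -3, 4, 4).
proj_W(v) = (24/7, 0, 16/7, -8/7)

Set up U = [u_1 | ... | u_1] ∈ R^(4×1). The projector onto W = col(U) is P = U (U^T U)^(-1) U^T.
Compute U^T U =
  [14],
and U^T v = (16).
Solve U^T U · c = U^T v for the coefficients: c = (8/7). The projection is proj_W(v) = U c.
Check: (v - proj_W(v)) · u_1 = 0  (should be 0).
Result: proj_W(v) = (24/7, 0, 16/7, -8/7).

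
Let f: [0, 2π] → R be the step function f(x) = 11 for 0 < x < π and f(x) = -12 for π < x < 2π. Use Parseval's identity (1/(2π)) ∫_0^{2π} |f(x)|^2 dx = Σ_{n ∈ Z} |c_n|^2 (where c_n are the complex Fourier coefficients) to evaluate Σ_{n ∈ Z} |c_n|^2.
Σ |c_n|^2 = 265/2

Parseval equates the L^2 energy of f (normalised by 1/(2π)) with the ℓ^2 sum of its Fourier coefficients: (1/(2π)) ∫_0^{2π} |f|^2 = Σ |c_n|^2.
Compute the left side: (1/(2π)) [∫_0^π 11^2 dx + ∫_π^{2π} (-12)^2 dx] = (1/(2π)) · (121π + 144π) = (121 + 144)/2 = 265/2.
So Σ_{n ∈ Z} |c_n|^2 = 265/2.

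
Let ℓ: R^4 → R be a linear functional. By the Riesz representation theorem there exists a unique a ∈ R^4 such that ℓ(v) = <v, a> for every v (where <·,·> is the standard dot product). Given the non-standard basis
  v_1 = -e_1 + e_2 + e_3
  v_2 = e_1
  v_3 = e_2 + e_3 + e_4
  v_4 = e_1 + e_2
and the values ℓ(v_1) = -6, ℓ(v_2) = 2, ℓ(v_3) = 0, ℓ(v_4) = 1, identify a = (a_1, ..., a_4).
a = (2, -1, -3, 4)

Write a = (a_1, ..., a_4) in the standard basis. For each basis vector v_i, ℓ(v_i) = <v_i, a> is a linear equation in the a_j's. Collect the n equations into a matrix system V a = ℓ, where row i of V is v_i (expressed in the standard basis). Since V is invertible (lower-triangular with 1s on the diagonal, up to permutation), solve by back-substitution:
  V =
[[-1, 1, 1, 0],
 [1, 0, 0, 0],
 [0, 1, 1, 1],
 [1, 1, 0, 0]]
  V a = (-6, 2, 0, 1)
Solving gives a = (2, -1, -3, 4).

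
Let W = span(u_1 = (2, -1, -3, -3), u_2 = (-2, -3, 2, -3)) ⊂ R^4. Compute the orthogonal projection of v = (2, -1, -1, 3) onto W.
proj_W(v) = (272/297, 412/297, -271/297, 46/33)

Set up U = [u_1 | ... | u_2] ∈ R^(4×2). The projector onto W = col(U) is P = U (U^T U)^(-1) U^T.
Compute U^T U =
  [23, 2]
  [2, 26],
and U^T v = (-1, -12).
Solve U^T U · c = U^T v for the coefficients: c = (-1/297, -137/297). The projection is proj_W(v) = U c.
Check: (v - proj_W(v)) · u_1 = 0  (should be 0).
Check: (v - proj_W(v)) · u_2 = 0  (should be 0).
Result: proj_W(v) = (272/297, 412/297, -271/297, 46/33).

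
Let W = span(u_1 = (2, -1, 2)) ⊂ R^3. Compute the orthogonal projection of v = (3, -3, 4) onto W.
proj_W(v) = (34/9, -17/9, 34/9)

Set up U = [u_1 | ... | u_1] ∈ R^(3×1). The projector onto W = col(U) is P = U (U^T U)^(-1) U^T.
Compute U^T U =
  [9],
and U^T v = (17).
Solve U^T U · c = U^T v for the coefficients: c = (17/9). The projection is proj_W(v) = U c.
Check: (v - proj_W(v)) · u_1 = 0  (should be 0).
Result: proj_W(v) = (34/9, -17/9, 34/9).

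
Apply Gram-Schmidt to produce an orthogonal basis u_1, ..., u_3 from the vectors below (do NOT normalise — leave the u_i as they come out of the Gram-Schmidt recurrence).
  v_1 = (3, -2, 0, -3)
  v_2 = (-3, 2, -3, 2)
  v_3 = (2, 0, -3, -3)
Orthogonal basis:
  u_1 = (3, -2, 0, -3)
  u_2 = (-9/22, 3/11, -3, -13/22)
  u_3 = (80/211, 228/211, 24/211, -72/211)

Apply the Gram-Schmidt recurrence
  u_1 = v_1
  u_i = v_i − Σ_{j<i} ((v_i · u_j) / (u_j · u_j)) · u_j.

Step by step this gives:
  u_1 = (3, -2, 0, -3)
  u_2 = (-9/22, 3/11, -3, -13/22)
  u_3 = (80/211, 228/211, 24/211, -72/211)

Orthogonality check:
  u_2 · u_1 = 0 (should be 0)
  u_3 · u_1 = 0 (should be 0)
  u_3 · u_2 = 0 (should be 0)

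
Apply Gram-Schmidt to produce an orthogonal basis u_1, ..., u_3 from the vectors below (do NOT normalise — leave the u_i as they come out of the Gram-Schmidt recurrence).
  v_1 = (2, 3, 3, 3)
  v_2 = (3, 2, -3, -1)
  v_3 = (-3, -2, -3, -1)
Orthogonal basis:
  u_1 = (2, 3, 3, 3)
  u_2 = (3, 2, -3, -1)
  u_3 = (-756/713, 416/713, -762/713, 850/713)

Apply the Gram-Schmidt recurrence
  u_1 = v_1
  u_i = v_i − Σ_{j<i} ((v_i · u_j) / (u_j · u_j)) · u_j.

Step by step this gives:
  u_1 = (2, 3, 3, 3)
  u_2 = (3, 2, -3, -1)
  u_3 = (-756/713, 416/713, -762/713, 850/713)

Orthogonality check:
  u_2 · u_1 = 0 (should be 0)
  u_3 · u_1 = 0 (should be 0)
  u_3 · u_2 = 0 (should be 0)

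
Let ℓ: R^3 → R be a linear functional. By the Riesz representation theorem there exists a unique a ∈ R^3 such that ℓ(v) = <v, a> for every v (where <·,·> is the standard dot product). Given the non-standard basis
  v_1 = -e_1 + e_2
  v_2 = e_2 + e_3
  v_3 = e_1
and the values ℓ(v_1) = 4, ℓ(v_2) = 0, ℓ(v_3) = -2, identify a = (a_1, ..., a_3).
a = (-2, 2, -2)

Write a = (a_1, ..., a_3) in the standard basis. For each basis vector v_i, ℓ(v_i) = <v_i, a> is a linear equation in the a_j's. Collect the n equations into a matrix system V a = ℓ, where row i of V is v_i (expressed in the standard basis). Since V is invertible (lower-triangular with 1s on the diagonal, up to permutation), solve by back-substitution:
  V =
[[-1, 1, 0],
 [0, 1, 1],
 [1, 0, 0]]
  V a = (4, 0, -2)
Solving gives a = (-2, 2, -2).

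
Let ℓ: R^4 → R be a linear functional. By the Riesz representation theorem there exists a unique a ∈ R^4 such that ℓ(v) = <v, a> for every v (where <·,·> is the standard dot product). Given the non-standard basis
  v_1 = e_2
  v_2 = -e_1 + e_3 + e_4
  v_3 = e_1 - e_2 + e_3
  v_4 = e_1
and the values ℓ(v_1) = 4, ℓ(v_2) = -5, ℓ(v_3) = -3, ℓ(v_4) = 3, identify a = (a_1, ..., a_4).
a = (3, 4, -2, 0)

Write a = (a_1, ..., a_4) in the standard basis. For each basis vector v_i, ℓ(v_i) = <v_i, a> is a linear equation in the a_j's. Collect the n equations into a matrix system V a = ℓ, where row i of V is v_i (expressed in the standard basis). Since V is invertible (lower-triangular with 1s on the diagonal, up to permutation), solve by back-substitution:
  V =
[[0, 1, 0, 0],
 [-1, 0, 1, 1],
 [1, -1, 1, 0],
 [1, 0, 0, 0]]
  V a = (4, -5, -3, 3)
Solving gives a = (3, 4, -2, 0).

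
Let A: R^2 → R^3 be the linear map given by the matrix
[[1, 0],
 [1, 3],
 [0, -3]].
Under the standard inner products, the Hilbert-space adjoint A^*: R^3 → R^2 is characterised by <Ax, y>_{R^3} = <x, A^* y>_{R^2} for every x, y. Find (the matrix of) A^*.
A^* = A^T =
[[1, 1, 0],
 [0, 3, -3]]

For real matrices with standard dot products, the defining identity <Ax, y> = <x, A^* y> gives (Ax)^T y = x^T (A^*) y, i.e. x^T A^T y = x^T (A^*) y. Since this holds for all x, y, we must have A^* = A^T. Therefore
A^* =
[[1, 1, 0],
 [0, 3, -3]].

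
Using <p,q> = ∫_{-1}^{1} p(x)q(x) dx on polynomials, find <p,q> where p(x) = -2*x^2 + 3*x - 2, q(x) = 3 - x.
<p,q> = -18

Expand the product: p(x)·q(x) = 2*x^3 - 9*x^2 + 11*x - 6.
∫_{-1}^{1} of each monomial x^k gives [2/(k+1) if k even, 0 if k odd]. Integrating term-by-term (or equivalently evaluating the antiderivative F(x) = x^4/2 - 3*x^3 + 11*x^2/2 - 6*x at the endpoints):
  F(1) − F(−1) = -3 − (15) = -18.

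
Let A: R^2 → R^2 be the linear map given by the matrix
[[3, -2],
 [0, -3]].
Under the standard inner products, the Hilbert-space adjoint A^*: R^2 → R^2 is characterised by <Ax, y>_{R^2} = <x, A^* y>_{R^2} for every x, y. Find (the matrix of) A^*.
A^* = A^T =
[[3, 0],
 [-2, -3]]

For real matrices with standard dot products, the defining identity <Ax, y> = <x, A^* y> gives (Ax)^T y = x^T (A^*) y, i.e. x^T A^T y = x^T (A^*) y. Since this holds for all x, y, we must have A^* = A^T. Therefore
A^* =
[[3, 0],
 [-2, -3]].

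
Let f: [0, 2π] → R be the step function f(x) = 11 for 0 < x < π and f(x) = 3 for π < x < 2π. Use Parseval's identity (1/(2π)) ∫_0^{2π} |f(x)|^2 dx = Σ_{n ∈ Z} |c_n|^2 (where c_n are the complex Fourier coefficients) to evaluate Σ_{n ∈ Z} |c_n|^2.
Σ |c_n|^2 = 65

Parseval equates the L^2 energy of f (normalised by 1/(2π)) with the ℓ^2 sum of its Fourier coefficients: (1/(2π)) ∫_0^{2π} |f|^2 = Σ |c_n|^2.
Compute the left side: (1/(2π)) [∫_0^π 11^2 dx + ∫_π^{2π} 3^2 dx] = (1/(2π)) · (121π + 9π) = (121 + 9)/2 = 65.
So Σ_{n ∈ Z} |c_n|^2 = 65.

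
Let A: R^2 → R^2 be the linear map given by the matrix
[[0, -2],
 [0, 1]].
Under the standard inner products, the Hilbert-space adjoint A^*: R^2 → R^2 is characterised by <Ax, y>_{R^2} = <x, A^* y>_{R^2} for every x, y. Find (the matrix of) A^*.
A^* = A^T =
[[0, 0],
 [-2, 1]]

For real matrices with standard dot products, the defining identity <Ax, y> = <x, A^* y> gives (Ax)^T y = x^T (A^*) y, i.e. x^T A^T y = x^T (A^*) y. Since this holds for all x, y, we must have A^* = A^T. Therefore
A^* =
[[0, 0],
 [-2, 1]].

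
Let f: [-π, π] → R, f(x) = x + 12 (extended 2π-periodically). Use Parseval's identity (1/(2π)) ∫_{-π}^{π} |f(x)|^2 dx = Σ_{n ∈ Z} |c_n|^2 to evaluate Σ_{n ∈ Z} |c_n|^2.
Σ |c_n|^2 = π^2/3 + 144

Expand and integrate term by term over [-π, π]:
  ∫ (x)^2 dx = 1·(2π^3/3); ∫ 2·1·(12)·x dx = 0 (odd integrand); ∫ 12^2 dx = 144·2π.
So (1/(2π)) ∫_{-π}^{π} (x + 12)^2 dx = 1π^2/3 + 144 = π^2/3 + 144.
Parseval ⇒ Σ |c_n|^2 = π^2/3 + 144.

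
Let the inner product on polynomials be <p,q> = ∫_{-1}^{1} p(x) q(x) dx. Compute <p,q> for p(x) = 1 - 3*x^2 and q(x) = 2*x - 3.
<p,q> = 0

Expand the product: p(x)·q(x) = -6*x^3 + 9*x^2 + 2*x - 3.
∫_{-1}^{1} of each monomial x^k gives [2/(k+1) if k even, 0 if k odd]. Integrating term-by-term (or equivalently evaluating the antiderivative F(x) = -3*x^4/2 + 3*x^3 + x^2 - 3*x at the endpoints):
  F(1) − F(−1) = -1/2 − (-1/2) = 0.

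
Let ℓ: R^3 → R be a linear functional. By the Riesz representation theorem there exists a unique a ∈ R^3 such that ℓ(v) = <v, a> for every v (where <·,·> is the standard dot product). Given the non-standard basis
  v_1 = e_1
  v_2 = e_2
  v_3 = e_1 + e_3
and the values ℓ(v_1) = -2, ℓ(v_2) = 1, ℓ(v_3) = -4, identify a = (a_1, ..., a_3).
a = (-2, 1, -2)

Write a = (a_1, ..., a_3) in the standard basis. For each basis vector v_i, ℓ(v_i) = <v_i, a> is a linear equation in the a_j's. Collect the n equations into a matrix system V a = ℓ, where row i of V is v_i (expressed in the standard basis). Since V is invertible (lower-triangular with 1s on the diagonal, up to permutation), solve by back-substitution:
  V =
[[1, 0, 0],
 [0, 1, 0],
 [1, 0, 1]]
  V a = (-2, 1, -4)
Solving gives a = (-2, 1, -2).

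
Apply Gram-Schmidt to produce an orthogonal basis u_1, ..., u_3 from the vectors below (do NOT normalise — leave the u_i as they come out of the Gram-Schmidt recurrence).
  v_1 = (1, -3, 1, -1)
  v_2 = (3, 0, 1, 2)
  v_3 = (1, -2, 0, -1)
Orthogonal basis:
  u_1 = (1, -3, 1, -1)
  u_2 = (17/6, 1/2, 5/6, 13/6)
  u_3 = (33/82, 1/82, -53/82, -23/82)

Apply the Gram-Schmidt recurrence
  u_1 = v_1
  u_i = v_i − Σ_{j<i} ((v_i · u_j) / (u_j · u_j)) · u_j.

Step by step this gives:
  u_1 = (1, -3, 1, -1)
  u_2 = (17/6, 1/2, 5/6, 13/6)
  u_3 = (33/82, 1/82, -53/82, -23/82)

Orthogonality check:
  u_2 · u_1 = 0 (should be 0)
  u_3 · u_1 = 0 (should be 0)
  u_3 · u_2 = 0 (should be 0)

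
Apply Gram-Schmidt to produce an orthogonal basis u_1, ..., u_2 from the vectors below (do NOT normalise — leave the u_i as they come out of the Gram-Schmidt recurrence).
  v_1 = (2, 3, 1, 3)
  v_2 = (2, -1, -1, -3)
Orthogonal basis:
  u_1 = (2, 3, 1, 3)
  u_2 = (64/23, 4/23, -14/23, -42/23)

Apply the Gram-Schmidt recurrence
  u_1 = v_1
  u_i = v_i − Σ_{j<i} ((v_i · u_j) / (u_j · u_j)) · u_j.

Step by step this gives:
  u_1 = (2, 3, 1, 3)
  u_2 = (64/23, 4/23, -14/23, -42/23)

Orthogonality check:
  u_2 · u_1 = 0 (should be 0)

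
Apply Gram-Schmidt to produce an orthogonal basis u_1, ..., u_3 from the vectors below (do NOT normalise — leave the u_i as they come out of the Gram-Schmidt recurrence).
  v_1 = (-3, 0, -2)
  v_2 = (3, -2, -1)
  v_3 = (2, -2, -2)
Orthogonal basis:
  u_1 = (-3, 0, -2)
  u_2 = (18/13, -2, -27/13)
  u_3 = (8/133, 18/133, -12/133)

Apply the Gram-Schmidt recurrence
  u_1 = v_1
  u_i = v_i − Σ_{j<i} ((v_i · u_j) / (u_j · u_j)) · u_j.

Step by step this gives:
  u_1 = (-3, 0, -2)
  u_2 = (18/13, -2, -27/13)
  u_3 = (8/133, 18/133, -12/133)

Orthogonality check:
  u_2 · u_1 = 0 (should be 0)
  u_3 · u_1 = 0 (should be 0)
  u_3 · u_2 = 0 (should be 0)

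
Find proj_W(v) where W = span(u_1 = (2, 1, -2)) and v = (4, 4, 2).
proj_W(v) = (16/9, 8/9, -16/9)

Set up U = [u_1 | ... | u_1] ∈ R^(3×1). The projector onto W = col(U) is P = U (U^T U)^(-1) U^T.
Compute U^T U =
  [9],
and U^T v = (8).
Solve U^T U · c = U^T v for the coefficients: c = (8/9). The projection is proj_W(v) = U c.
Check: (v - proj_W(v)) · u_1 = 0  (should be 0).
Result: proj_W(v) = (16/9, 8/9, -16/9).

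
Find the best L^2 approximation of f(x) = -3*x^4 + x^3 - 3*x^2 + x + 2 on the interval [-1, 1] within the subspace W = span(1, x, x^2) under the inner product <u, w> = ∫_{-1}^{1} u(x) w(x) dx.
g(x) = -39*x^2/7 + 8*x/5 + 79/35

The best approximation g ∈ W is the orthogonal projection of f onto W. Writing g = a_0 + a_1 x + a_2 x^2, the coefficients solve the normal equations G · a = b where
  G_{ij} = <φ_i, φ_j> and b_i = <f, φ_i>, with φ_0 = 1, φ_1 = x, φ_2 = x^2.
G =
  [2, 0, 2/3]
  [0, 2/3, 0]
  [2/3, 0, 2/5],
b = (4/5, 16/15, -76/105).
Solving gives a_0 = 79/35, a_1 = 8/5, a_2 = -39/7, so
  g(x) = -39*x^2/7 + 8*x/5 + 79/35.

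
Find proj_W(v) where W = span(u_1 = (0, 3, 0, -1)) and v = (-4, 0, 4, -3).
proj_W(v) = (0, 9/10, 0, -3/10)

Set up U = [u_1 | ... | u_1] ∈ R^(4×1). The projector onto W = col(U) is P = U (U^T U)^(-1) U^T.
Compute U^T U =
  [10],
and U^T v = (3).
Solve U^T U · c = U^T v for the coefficients: c = (3/10). The projection is proj_W(v) = U c.
Check: (v - proj_W(v)) · u_1 = 0  (should be 0).
Result: proj_W(v) = (0, 9/10, 0, -3/10).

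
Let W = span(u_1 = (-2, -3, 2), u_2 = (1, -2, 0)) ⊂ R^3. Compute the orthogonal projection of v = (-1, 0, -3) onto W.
proj_W(v) = (31/69, 50/69, -32/69)

Set up U = [u_1 | ... | u_2] ∈ R^(3×2). The projector onto W = col(U) is P = U (U^T U)^(-1) U^T.
Compute U^T U =
  [17, 4]
  [4, 5],
and U^T v = (-4, -1).
Solve U^T U · c = U^T v for the coefficients: c = (-16/69, -1/69). The projection is proj_W(v) = U c.
Check: (v - proj_W(v)) · u_1 = 0  (should be 0).
Check: (v - proj_W(v)) · u_2 = 0  (should be 0).
Result: proj_W(v) = (31/69, 50/69, -32/69).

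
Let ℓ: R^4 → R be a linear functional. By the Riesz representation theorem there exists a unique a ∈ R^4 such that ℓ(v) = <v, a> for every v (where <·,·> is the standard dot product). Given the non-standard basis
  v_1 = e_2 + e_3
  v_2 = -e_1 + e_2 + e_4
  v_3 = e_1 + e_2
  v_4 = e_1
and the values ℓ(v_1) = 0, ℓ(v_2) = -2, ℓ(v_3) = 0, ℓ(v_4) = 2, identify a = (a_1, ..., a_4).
a = (2, -2, 2, 2)

Write a = (a_1, ..., a_4) in the standard basis. For each basis vector v_i, ℓ(v_i) = <v_i, a> is a linear equation in the a_j's. Collect the n equations into a matrix system V a = ℓ, where row i of V is v_i (expressed in the standard basis). Since V is invertible (lower-triangular with 1s on the diagonal, up to permutation), solve by back-substitution:
  V =
[[0, 1, 1, 0],
 [-1, 1, 0, 1],
 [1, 1, 0, 0],
 [1, 0, 0, 0]]
  V a = (0, -2, 0, 2)
Solving gives a = (2, -2, 2, 2).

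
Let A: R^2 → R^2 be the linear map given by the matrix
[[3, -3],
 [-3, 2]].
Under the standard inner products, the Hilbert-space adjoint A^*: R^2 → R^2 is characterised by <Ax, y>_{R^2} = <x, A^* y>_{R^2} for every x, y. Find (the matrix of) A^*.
A^* = A^T =
[[3, -3],
 [-3, 2]]

For real matrices with standard dot products, the defining identity <Ax, y> = <x, A^* y> gives (Ax)^T y = x^T (A^*) y, i.e. x^T A^T y = x^T (A^*) y. Since this holds for all x, y, we must have A^* = A^T. Therefore
A^* =
[[3, -3],
 [-3, 2]].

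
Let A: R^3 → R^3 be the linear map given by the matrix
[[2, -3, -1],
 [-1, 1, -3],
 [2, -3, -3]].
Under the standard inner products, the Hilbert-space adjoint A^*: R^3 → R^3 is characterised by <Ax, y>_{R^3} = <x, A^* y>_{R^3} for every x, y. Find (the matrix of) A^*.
A^* = A^T =
[[2, -1, 2],
 [-3, 1, -3],
 [-1, -3, -3]]

For real matrices with standard dot products, the defining identity <Ax, y> = <x, A^* y> gives (Ax)^T y = x^T (A^*) y, i.e. x^T A^T y = x^T (A^*) y. Since this holds for all x, y, we must have A^* = A^T. Therefore
A^* =
[[2, -1, 2],
 [-3, 1, -3],
 [-1, -3, -3]].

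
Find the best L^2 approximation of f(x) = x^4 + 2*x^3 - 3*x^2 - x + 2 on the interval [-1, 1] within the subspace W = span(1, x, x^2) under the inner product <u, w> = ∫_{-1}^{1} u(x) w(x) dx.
g(x) = -15*x^2/7 + x/5 + 67/35

The best approximation g ∈ W is the orthogonal projection of f onto W. Writing g = a_0 + a_1 x + a_2 x^2, the coefficients solve the normal equations G · a = b where
  G_{ij} = <φ_i, φ_j> and b_i = <f, φ_i>, with φ_0 = 1, φ_1 = x, φ_2 = x^2.
G =
  [2, 0, 2/3]
  [0, 2/3, 0]
  [2/3, 0, 2/5],
b = (12/5, 2/15, 44/105).
Solving gives a_0 = 67/35, a_1 = 1/5, a_2 = -15/7, so
  g(x) = -15*x^2/7 + x/5 + 67/35.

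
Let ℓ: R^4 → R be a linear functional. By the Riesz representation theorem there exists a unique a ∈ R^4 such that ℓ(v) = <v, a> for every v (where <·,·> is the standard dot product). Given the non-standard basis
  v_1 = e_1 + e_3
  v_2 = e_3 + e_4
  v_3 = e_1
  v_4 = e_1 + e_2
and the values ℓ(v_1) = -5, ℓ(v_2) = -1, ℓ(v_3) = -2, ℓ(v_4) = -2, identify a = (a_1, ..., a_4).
a = (-2, 0, -3, 2)

Write a = (a_1, ..., a_4) in the standard basis. For each basis vector v_i, ℓ(v_i) = <v_i, a> is a linear equation in the a_j's. Collect the n equations into a matrix system V a = ℓ, where row i of V is v_i (expressed in the standard basis). Since V is invertible (lower-triangular with 1s on the diagonal, up to permutation), solve by back-substitution:
  V =
[[1, 0, 1, 0],
 [0, 0, 1, 1],
 [1, 0, 0, 0],
 [1, 1, 0, 0]]
  V a = (-5, -1, -2, -2)
Solving gives a = (-2, 0, -3, 2).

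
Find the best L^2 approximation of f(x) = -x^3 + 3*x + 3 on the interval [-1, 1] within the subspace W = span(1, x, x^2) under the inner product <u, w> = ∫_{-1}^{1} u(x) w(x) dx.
g(x) = 12*x/5 + 3

The best approximation g ∈ W is the orthogonal projection of f onto W. Writing g = a_0 + a_1 x + a_2 x^2, the coefficients solve the normal equations G · a = b where
  G_{ij} = <φ_i, φ_j> and b_i = <f, φ_i>, with φ_0 = 1, φ_1 = x, φ_2 = x^2.
G =
  [2, 0, 2/3]
  [0, 2/3, 0]
  [2/3, 0, 2/5],
b = (6, 8/5, 2).
Solving gives a_0 = 3, a_1 = 12/5, a_2 = 0, so
  g(x) = 12*x/5 + 3.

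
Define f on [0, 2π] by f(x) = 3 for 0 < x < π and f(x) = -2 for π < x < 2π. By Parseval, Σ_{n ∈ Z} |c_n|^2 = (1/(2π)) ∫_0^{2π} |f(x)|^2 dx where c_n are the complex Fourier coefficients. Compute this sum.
Σ |c_n|^2 = 13/2

Parseval equates the L^2 energy of f (normalised by 1/(2π)) with the ℓ^2 sum of its Fourier coefficients: (1/(2π)) ∫_0^{2π} |f|^2 = Σ |c_n|^2.
Compute the left side: (1/(2π)) [∫_0^π 3^2 dx + ∫_π^{2π} (-2)^2 dx] = (1/(2π)) · (9π + 4π) = (9 + 4)/2 = 13/2.
So Σ_{n ∈ Z} |c_n|^2 = 13/2.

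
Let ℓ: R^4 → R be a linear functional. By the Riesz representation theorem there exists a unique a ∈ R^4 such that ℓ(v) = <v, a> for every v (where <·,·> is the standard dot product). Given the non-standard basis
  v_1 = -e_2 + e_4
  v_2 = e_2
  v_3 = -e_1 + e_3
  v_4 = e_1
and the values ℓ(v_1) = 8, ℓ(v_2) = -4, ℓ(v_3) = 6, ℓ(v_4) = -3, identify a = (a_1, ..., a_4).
a = (-3, -4, 3, 4)

Write a = (a_1, ..., a_4) in the standard basis. For each basis vector v_i, ℓ(v_i) = <v_i, a> is a linear equation in the a_j's. Collect the n equations into a matrix system V a = ℓ, where row i of V is v_i (expressed in the standard basis). Since V is invertible (lower-triangular with 1s on the diagonal, up to permutation), solve by back-substitution:
  V =
[[0, -1, 0, 1],
 [0, 1, 0, 0],
 [-1, 0, 1, 0],
 [1, 0, 0, 0]]
  V a = (8, -4, 6, -3)
Solving gives a = (-3, -4, 3, 4).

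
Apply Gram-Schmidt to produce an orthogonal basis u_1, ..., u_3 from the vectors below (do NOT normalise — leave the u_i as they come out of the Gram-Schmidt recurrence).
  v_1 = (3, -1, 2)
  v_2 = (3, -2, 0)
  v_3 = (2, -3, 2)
Orthogonal basis:
  u_1 = (3, -1, 2)
  u_2 = (9/14, -17/14, -11/7)
  u_3 = (-64/61, -96/61, 48/61)

Apply the Gram-Schmidt recurrence
  u_1 = v_1
  u_i = v_i − Σ_{j<i} ((v_i · u_j) / (u_j · u_j)) · u_j.

Step by step this gives:
  u_1 = (3, -1, 2)
  u_2 = (9/14, -17/14, -11/7)
  u_3 = (-64/61, -96/61, 48/61)

Orthogonality check:
  u_2 · u_1 = 0 (should be 0)
  u_3 · u_1 = 0 (should be 0)
  u_3 · u_2 = 0 (should be 0)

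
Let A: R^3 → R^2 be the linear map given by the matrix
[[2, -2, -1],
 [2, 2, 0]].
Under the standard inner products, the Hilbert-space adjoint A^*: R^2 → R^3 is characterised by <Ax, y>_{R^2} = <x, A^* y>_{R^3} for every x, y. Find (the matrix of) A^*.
A^* = A^T =
[[2, 2],
 [-2, 2],
 [-1, 0]]

For real matrices with standard dot products, the defining identity <Ax, y> = <x, A^* y> gives (Ax)^T y = x^T (A^*) y, i.e. x^T A^T y = x^T (A^*) y. Since this holds for all x, y, we must have A^* = A^T. Therefore
A^* =
[[2, 2],
 [-2, 2],
 [-1, 0]].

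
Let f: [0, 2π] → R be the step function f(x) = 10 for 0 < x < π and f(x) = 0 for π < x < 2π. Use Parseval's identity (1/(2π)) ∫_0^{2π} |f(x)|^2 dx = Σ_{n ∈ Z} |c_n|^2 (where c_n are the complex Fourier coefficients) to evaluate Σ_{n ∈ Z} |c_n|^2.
Σ |c_n|^2 = 50

Parseval equates the L^2 energy of f (normalised by 1/(2π)) with the ℓ^2 sum of its Fourier coefficients: (1/(2π)) ∫_0^{2π} |f|^2 = Σ |c_n|^2.
Compute the left side: (1/(2π)) [∫_0^π 10^2 dx + ∫_π^{2π} 0^2 dx] = (1/(2π)) · (100π + 0π) = (100 + 0)/2 = 50.
So Σ_{n ∈ Z} |c_n|^2 = 50.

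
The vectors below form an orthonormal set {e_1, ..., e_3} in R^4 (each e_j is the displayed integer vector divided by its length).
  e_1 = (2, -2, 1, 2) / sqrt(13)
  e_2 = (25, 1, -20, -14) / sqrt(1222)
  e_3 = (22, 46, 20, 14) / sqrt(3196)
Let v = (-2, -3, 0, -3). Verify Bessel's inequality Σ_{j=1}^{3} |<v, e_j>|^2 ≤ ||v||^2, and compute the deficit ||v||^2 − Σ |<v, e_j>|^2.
Σ |<v, e_j>|^2 = 579/34; ||v||^2 = 22; deficit = 169/34

Write each e_j = u_j / sqrt(<u_j, u_j>) where u_j is the displayed integer vector. Then <v, e_j> = <v, u_j> / sqrt(<u_j, u_j>), so |<v, e_j>|^2 = <v, u_j>^2 / <u_j, u_j>.
Coefficients: <v, e_1> = -4/sqrt(13), <v, e_2> = -11/sqrt(1222), <v, e_3> = -224/sqrt(3196).
Square and sum: Σ |<v, e_j>|^2 = 579/34.
Compute ||v||^2 = v·v = 22.
Deficit = 22 − 579/34 = 169/34 ≥ 0, confirming Bessel's inequality. (The deficit equals ||v − Σ <v,e_j> e_j||^2, the squared distance from v to span{e_j}.)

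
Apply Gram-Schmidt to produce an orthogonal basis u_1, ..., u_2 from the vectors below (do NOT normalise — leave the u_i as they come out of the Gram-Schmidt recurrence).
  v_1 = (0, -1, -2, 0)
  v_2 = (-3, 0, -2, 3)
Orthogonal basis:
  u_1 = (0, -1, -2, 0)
  u_2 = (-3, 4/5, -2/5, 3)

Apply the Gram-Schmidt recurrence
  u_1 = v_1
  u_i = v_i − Σ_{j<i} ((v_i · u_j) / (u_j · u_j)) · u_j.

Step by step this gives:
  u_1 = (0, -1, -2, 0)
  u_2 = (-3, 4/5, -2/5, 3)

Orthogonality check:
  u_2 · u_1 = 0 (should be 0)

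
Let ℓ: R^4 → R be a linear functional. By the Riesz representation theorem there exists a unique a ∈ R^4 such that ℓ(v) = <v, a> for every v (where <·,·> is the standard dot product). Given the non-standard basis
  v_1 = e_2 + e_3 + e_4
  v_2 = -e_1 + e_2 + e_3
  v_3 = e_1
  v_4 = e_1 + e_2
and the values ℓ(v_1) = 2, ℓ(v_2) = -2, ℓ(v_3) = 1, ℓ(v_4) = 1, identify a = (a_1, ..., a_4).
a = (1, 0, -1, 3)

Write a = (a_1, ..., a_4) in the standard basis. For each basis vector v_i, ℓ(v_i) = <v_i, a> is a linear equation in the a_j's. Collect the n equations into a matrix system V a = ℓ, where row i of V is v_i (expressed in the standard basis). Since V is invertible (lower-triangular with 1s on the diagonal, up to permutation), solve by back-substitution:
  V =
[[0, 1, 1, 1],
 [-1, 1, 1, 0],
 [1, 0, 0, 0],
 [1, 1, 0, 0]]
  V a = (2, -2, 1, 1)
Solving gives a = (1, 0, -1, 3).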